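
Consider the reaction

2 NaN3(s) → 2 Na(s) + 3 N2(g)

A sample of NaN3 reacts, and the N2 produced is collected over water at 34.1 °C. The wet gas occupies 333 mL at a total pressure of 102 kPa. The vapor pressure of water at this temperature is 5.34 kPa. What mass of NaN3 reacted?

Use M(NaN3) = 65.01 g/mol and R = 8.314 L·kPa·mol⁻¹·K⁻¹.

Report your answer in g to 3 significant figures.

0.546 g

P(N2) = 102 − 5.34 = 96.66 kPa
n(N2) = PV/RT = (96.66 × 0.3330) / (8.314 × 307.25) = 0.01260 mol
n(NaN3) = (2/3) × 0.01260 = 0.008400 mol
m(NaN3) = 0.008400 × 65.01 = 0.5461 g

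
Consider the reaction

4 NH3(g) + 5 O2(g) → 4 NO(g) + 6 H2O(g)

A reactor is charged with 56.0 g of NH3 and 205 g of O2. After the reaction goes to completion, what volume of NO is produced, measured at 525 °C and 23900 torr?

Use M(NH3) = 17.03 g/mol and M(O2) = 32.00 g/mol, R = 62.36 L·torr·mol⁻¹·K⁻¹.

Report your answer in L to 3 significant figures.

n(NH3) = 56.0 / 17.03 = 3.288 mol
n(O2) = 205 / 32.00 = 6.406 mol
For 3.288 mol NH3, stoichiometry requires (5/4) × 3.288 = 4.110 mol O2; 6.406 mol is available, so NH3 is limiting.
n(NO) = (4/4) × 3.288 = 3.288 mol
V(NO) = nRT/P = 3.288 × 62.36 × 798.15 / 23900 = 6.847 L

6.85 L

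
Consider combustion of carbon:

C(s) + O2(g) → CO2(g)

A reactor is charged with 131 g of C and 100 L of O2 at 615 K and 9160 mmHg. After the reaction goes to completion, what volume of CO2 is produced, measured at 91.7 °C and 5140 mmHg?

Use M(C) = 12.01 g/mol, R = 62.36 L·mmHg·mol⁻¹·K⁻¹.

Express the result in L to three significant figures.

n(C) = 131 / 12.01 = 10.91 mol
n(O2) = PV/RT = (9160 × 100) / (62.36 × 615) = 23.88 mol
For 10.91 mol C, stoichiometry requires (1/1) × 10.91 = 10.91 mol O2; 23.88 mol is available, so C is limiting.
n(CO2) = (1/1) × 10.91 = 10.91 mol
V(CO2) = nRT/P = 10.91 × 62.36 × 364.85 / 5140 = 48.29 L

48.3 L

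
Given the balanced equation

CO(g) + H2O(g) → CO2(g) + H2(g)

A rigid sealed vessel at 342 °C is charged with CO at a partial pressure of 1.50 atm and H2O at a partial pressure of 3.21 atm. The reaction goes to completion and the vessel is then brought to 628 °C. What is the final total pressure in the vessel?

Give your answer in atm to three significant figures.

6.90 atm

With V and T fixed, P_i ∝ n_i, so the mole ratios apply directly to partial pressures at 342 °C.
P(H2O) required for 1.50 atm of CO = (1/1) × 1.50 = 1.500 atm; available 3.21 atm, so CO is limiting.
P(H2O) remaining = 3.21 − (1/1) × 1.50 = 1.710 atm
P(gaseous products) = (1+1)/1 × 1.50 = 3.000 atm
P_total at 342 °C = 1.710 + 3.000 = 4.710 atm
Scaling to 628 °C: P = 4.710 × 901.15/615.15 = 6.900 atm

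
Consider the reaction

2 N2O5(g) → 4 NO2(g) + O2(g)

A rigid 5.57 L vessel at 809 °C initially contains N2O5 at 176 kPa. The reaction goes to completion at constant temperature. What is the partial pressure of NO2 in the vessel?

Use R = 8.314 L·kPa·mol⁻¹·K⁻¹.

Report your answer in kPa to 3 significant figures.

n(N2O5)₀ = PV/RT = (176 × 5.57) / (8.314 × 1082.15) = 0.1090 mol
n(NO2) = (4/2) × 0.1090 = 0.2180 mol
P(NO2) = nRT/V = 0.2180 × 8.314 × 1082.15 / 5.57 = 352.1 kPa

352 kPa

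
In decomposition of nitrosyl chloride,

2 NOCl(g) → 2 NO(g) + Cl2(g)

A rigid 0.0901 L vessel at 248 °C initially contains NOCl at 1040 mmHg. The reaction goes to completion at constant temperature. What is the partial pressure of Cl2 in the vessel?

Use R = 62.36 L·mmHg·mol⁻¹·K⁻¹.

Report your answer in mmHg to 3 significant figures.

520 mmHg

n(NOCl)₀ = PV/RT = (1040 × 0.0901) / (62.36 × 521.15) = 0.002883 mol
n(Cl2) = (1/2) × 0.002883 = 0.001442 mol
P(Cl2) = nRT/V = 0.001442 × 62.36 × 521.15 / 0.0901 = 520.1 mmHg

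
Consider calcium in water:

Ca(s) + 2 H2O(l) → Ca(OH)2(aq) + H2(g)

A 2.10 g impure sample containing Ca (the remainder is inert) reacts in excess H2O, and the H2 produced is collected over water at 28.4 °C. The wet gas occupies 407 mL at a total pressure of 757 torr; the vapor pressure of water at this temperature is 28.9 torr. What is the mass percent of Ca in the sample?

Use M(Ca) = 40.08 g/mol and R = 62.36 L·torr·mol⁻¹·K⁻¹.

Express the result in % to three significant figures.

P(H2) = 757 − 28.9 = 728.1 torr
n(H2) = PV/RT = (728.1 × 0.4070) / (62.36 × 301.55) = 0.01576 mol
n(Ca) = (1/1) × 0.01576 = 0.01576 mol
m(Ca) = 0.01576 × 40.08 = 0.6317 g
%Ca = 0.6317 / 2.10 × 100 = 30.08%

30.1 %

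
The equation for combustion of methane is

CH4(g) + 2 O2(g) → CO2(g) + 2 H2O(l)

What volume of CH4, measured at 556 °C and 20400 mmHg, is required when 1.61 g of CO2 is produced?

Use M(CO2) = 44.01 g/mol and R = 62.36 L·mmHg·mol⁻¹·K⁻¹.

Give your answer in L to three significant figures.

0.0927 L

n(CO2) = 1.610 / 44.01 = 0.03658 mol
n(CH4) = (1/1) × 0.03658 = 0.03658 mol
V = nRT/P = 0.03658 × 62.36 × 829.15 / 20400 = 0.09272 L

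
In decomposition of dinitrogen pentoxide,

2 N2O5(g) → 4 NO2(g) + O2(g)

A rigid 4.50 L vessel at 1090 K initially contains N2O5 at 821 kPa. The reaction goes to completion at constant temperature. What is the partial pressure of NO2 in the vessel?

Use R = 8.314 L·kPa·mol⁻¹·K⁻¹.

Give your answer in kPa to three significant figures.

n(N2O5)₀ = PV/RT = (821 × 4.50) / (8.314 × 1090) = 0.4077 mol
n(NO2) = (4/2) × 0.4077 = 0.8154 mol
P(NO2) = nRT/V = 0.8154 × 8.314 × 1090 / 4.50 = 1642 kPa

1640 kPa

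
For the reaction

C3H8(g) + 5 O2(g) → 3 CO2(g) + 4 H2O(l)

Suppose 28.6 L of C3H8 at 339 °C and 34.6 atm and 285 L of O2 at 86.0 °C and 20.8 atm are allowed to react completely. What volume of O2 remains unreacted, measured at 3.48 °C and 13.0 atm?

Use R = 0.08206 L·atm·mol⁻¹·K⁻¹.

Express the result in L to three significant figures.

n(C3H8) = PV/RT = (34.6 × 28.6) / (0.08206 × 612.15) = 19.70 mol
n(O2) = PV/RT = (20.8 × 285) / (0.08206 × 359.15) = 201.1 mol
For 19.70 mol C3H8, stoichiometry requires (5/1) × 19.70 = 98.50 mol O2; 201.1 mol is available, so C3H8 is limiting.
n(O2) consumed = (5/1) × 19.70 = 98.50 mol; remaining = 201.1 − 98.50 = 102.6 mol
V(O2) = nRT/P = 102.6 × 0.08206 × 276.63 / 13.0 = 179.2 L

179 L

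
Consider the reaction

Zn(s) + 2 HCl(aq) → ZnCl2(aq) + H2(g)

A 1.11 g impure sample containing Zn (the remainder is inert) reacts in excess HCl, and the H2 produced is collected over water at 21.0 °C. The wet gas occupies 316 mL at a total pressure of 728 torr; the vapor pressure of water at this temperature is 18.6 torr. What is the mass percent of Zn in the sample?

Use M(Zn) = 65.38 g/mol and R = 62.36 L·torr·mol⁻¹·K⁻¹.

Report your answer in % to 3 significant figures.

P(H2) = 728 − 18.6 = 709.4 torr
n(H2) = PV/RT = (709.4 × 0.3160) / (62.36 × 294.15) = 0.01222 mol
n(Zn) = (1/1) × 0.01222 = 0.01222 mol
m(Zn) = 0.01222 × 65.38 = 0.7989 g
%Zn = 0.7989 / 1.11 × 100 = 71.97%

72.0 %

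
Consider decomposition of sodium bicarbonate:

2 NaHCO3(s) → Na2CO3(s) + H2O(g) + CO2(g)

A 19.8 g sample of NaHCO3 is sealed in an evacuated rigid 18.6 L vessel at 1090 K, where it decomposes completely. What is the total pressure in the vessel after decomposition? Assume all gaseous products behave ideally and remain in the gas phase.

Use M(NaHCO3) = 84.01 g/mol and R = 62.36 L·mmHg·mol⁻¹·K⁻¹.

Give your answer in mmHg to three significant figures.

861 mmHg

n(NaHCO3) = 19.8 / 84.01 = 0.2357 mol
n(gas produced) = (2/2) × 0.2357 = 0.2357 mol
P = nRT/V = 0.2357 × 62.36 × 1090 / 18.6 = 861.3 mmHg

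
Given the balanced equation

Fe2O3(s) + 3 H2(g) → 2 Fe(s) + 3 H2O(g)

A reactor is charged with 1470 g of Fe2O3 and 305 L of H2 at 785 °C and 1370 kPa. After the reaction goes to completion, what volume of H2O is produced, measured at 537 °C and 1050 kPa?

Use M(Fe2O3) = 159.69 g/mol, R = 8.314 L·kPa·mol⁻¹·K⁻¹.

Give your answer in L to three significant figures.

177 L

n(Fe2O3) = 1470 / 159.69 = 9.205 mol
n(H2) = PV/RT = (1370 × 305) / (8.314 × 1058.15) = 47.50 mol
For 9.205 mol Fe2O3, stoichiometry requires (3/1) × 9.205 = 27.62 mol H2; 47.50 mol is available, so Fe2O3 is limiting.
n(H2O) = (3/1) × 9.205 = 27.62 mol
V(H2O) = nRT/P = 27.62 × 8.314 × 810.15 / 1050 = 177.2 L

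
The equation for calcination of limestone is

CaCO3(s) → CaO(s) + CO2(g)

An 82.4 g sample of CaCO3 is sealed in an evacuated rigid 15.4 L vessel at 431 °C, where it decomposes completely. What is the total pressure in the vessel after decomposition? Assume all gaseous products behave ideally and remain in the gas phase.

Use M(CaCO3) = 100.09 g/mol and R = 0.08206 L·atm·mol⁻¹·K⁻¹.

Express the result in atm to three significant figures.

3.09 atm

n(CaCO3) = 82.4 / 100.09 = 0.8233 mol
n(gas produced) = (1/1) × 0.8233 = 0.8233 mol
P = nRT/V = 0.8233 × 0.08206 × 704.15 / 15.4 = 3.089 atm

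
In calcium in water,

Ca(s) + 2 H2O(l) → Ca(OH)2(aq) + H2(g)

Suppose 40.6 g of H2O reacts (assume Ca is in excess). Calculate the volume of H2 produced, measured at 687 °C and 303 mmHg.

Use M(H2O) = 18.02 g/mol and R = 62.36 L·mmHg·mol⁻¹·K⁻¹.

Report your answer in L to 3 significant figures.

223 L

n(H2O) = 40.60 / 18.02 = 2.253 mol
n(H2) = (1/2) × 2.253 = 1.127 mol
V = nRT/P = 1.127 × 62.36 × 960.15 / 303 = 222.7 L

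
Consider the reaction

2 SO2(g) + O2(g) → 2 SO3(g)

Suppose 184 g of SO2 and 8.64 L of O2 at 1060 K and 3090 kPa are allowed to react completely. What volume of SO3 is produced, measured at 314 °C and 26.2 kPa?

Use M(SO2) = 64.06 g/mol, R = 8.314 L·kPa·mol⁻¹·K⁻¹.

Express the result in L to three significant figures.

535 L

n(SO2) = 184 / 64.06 = 2.872 mol
n(O2) = PV/RT = (3090 × 8.64) / (8.314 × 1060) = 3.029 mol
For 2.872 mol SO2, stoichiometry requires (1/2) × 2.872 = 1.436 mol O2; 3.029 mol is available, so SO2 is limiting.
n(SO3) = (2/2) × 2.872 = 2.872 mol
V(SO3) = nRT/P = 2.872 × 8.314 × 587.15 / 26.2 = 535.1 L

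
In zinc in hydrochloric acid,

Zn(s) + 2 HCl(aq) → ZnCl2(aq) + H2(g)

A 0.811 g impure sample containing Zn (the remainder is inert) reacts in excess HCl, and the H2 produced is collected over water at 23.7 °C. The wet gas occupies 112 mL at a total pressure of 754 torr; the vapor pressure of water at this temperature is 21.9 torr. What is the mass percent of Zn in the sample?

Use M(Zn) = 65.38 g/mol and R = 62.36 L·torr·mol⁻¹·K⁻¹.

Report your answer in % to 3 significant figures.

35.7 %

P(H2) = 754 − 21.9 = 732.1 torr
n(H2) = PV/RT = (732.1 × 0.1120) / (62.36 × 296.85) = 0.004429 mol
n(Zn) = (1/1) × 0.004429 = 0.004429 mol
m(Zn) = 0.004429 × 65.38 = 0.2896 g
%Zn = 0.2896 / 0.811 × 100 = 35.71%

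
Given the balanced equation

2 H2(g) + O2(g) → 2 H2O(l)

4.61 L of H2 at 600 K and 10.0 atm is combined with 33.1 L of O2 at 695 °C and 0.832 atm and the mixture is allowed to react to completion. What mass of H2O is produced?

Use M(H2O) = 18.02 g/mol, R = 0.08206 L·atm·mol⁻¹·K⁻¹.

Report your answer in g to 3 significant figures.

n(H2) = PV/RT = (10.0 × 4.61) / (0.08206 × 600) = 0.9363 mol
n(O2) = PV/RT = (0.832 × 33.1) / (0.08206 × 968.15) = 0.3466 mol
For 0.9363 mol H2, stoichiometry requires (1/2) × 0.9363 = 0.4682 mol O2; 0.3466 mol is available, so O2 is limiting.
n(H2O) = (2/1) × 0.3466 = 0.6932 mol
m(H2O) = 0.6932 × 18.02 = 12.49 g

12.5 g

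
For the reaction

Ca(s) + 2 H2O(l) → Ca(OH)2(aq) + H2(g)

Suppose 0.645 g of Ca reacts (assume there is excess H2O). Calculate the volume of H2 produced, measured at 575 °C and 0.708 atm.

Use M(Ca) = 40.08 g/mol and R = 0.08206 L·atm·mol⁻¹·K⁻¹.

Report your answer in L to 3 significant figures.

1.58 L

n(Ca) = 0.6450 / 40.08 = 0.01609 mol
n(H2) = (1/1) × 0.01609 = 0.01609 mol
V = nRT/P = 0.01609 × 0.08206 × 848.15 / 0.708 = 1.582 L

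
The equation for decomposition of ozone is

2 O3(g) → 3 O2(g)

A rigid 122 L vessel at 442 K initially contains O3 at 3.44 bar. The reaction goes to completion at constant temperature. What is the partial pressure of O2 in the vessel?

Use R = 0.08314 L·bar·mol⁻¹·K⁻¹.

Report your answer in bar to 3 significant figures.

5.16 bar

n(O3)₀ = PV/RT = (3.44 × 122) / (0.08314 × 442) = 11.42 mol
n(O2) = (3/2) × 11.42 = 17.13 mol
P(O2) = nRT/V = 17.13 × 0.08314 × 442 / 122 = 5.160 bar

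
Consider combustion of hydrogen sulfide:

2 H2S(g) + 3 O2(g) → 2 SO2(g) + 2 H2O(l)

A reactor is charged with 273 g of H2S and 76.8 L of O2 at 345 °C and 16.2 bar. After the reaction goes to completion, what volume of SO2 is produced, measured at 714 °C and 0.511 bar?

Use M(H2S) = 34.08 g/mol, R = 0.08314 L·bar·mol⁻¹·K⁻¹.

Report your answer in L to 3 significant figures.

n(H2S) = 273 / 34.08 = 8.011 mol
n(O2) = PV/RT = (16.2 × 76.8) / (0.08314 × 618.15) = 24.21 mol
For 8.011 mol H2S, stoichiometry requires (3/2) × 8.011 = 12.02 mol O2; 24.21 mol is available, so H2S is limiting.
n(SO2) = (2/2) × 8.011 = 8.011 mol
V(SO2) = nRT/P = 8.011 × 0.08314 × 987.15 / 0.511 = 1287 L

1290 L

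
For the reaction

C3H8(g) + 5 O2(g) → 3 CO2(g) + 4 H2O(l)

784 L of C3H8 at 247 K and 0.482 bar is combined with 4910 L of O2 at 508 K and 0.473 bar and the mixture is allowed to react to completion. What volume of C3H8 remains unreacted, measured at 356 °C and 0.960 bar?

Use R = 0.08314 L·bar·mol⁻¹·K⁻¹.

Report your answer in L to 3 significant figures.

n(C3H8) = PV/RT = (0.482 × 784) / (0.08314 × 247) = 18.40 mol
n(O2) = PV/RT = (0.473 × 4910) / (0.08314 × 508) = 54.99 mol
For 18.40 mol C3H8, stoichiometry requires (5/1) × 18.40 = 92.00 mol O2; 54.99 mol is available, so O2 is limiting.
n(C3H8) consumed = (1/5) × 54.99 = 11.00 mol; remaining = 18.40 − 11.00 = 7.400 mol
V(C3H8) = nRT/P = 7.400 × 0.08314 × 629.15 / 0.960 = 403.2 L

403 L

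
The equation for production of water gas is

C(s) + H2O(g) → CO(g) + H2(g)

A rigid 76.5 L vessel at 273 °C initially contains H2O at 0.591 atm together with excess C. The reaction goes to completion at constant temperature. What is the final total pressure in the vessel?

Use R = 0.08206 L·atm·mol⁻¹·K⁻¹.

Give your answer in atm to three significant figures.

Since T and V are fixed, P_final/P_initial = n_final/n_initial = 2/1.
P_final = (2/1) × 0.591 = 1.182 atm

1.18 atm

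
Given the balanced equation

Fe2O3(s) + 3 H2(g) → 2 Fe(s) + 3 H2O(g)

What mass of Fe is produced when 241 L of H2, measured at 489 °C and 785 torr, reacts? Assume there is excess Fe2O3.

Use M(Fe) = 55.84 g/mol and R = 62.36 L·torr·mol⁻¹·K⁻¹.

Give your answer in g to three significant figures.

n(H2) = PV/RT = (785 × 241) / (62.36 × 762.15) = 3.981 mol
n(Fe) = (2/3) × 3.981 = 2.654 mol
m(Fe) = 2.654 × 55.84 = 148.2 g

148 g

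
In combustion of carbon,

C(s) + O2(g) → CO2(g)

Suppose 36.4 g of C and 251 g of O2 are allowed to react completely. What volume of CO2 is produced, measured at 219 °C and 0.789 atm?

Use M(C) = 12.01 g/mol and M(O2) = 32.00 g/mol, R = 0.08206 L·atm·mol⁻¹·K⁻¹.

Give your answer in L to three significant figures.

155 L

n(C) = 36.4 / 12.01 = 3.031 mol
n(O2) = 251 / 32.00 = 7.844 mol
For 3.031 mol C, stoichiometry requires (1/1) × 3.031 = 3.031 mol O2; 7.844 mol is available, so C is limiting.
n(CO2) = (1/1) × 3.031 = 3.031 mol
V(CO2) = nRT/P = 3.031 × 0.08206 × 492.15 / 0.789 = 155.1 L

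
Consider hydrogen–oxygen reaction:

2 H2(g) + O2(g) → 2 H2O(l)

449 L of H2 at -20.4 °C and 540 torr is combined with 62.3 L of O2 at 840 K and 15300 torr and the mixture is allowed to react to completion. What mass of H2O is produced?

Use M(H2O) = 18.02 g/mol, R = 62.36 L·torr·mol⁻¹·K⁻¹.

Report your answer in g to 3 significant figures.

277 g

n(H2) = PV/RT = (540 × 449) / (62.36 × 252.75) = 15.38 mol
n(O2) = PV/RT = (15300 × 62.3) / (62.36 × 840) = 18.20 mol
For 15.38 mol H2, stoichiometry requires (1/2) × 15.38 = 7.690 mol O2; 18.20 mol is available, so H2 is limiting.
n(H2O) = (2/2) × 15.38 = 15.38 mol
m(H2O) = 15.38 × 18.02 = 277.1 g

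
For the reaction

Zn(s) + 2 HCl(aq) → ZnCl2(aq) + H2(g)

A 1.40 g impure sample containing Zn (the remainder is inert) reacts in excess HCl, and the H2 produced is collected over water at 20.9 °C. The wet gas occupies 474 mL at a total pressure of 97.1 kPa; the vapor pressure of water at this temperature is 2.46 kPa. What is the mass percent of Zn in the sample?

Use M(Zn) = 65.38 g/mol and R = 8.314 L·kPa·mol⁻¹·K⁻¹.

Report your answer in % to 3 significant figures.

85.7 %

P(H2) = 97.1 − 2.46 = 94.64 kPa
n(H2) = PV/RT = (94.64 × 0.4740) / (8.314 × 294.05) = 0.01835 mol
n(Zn) = (1/1) × 0.01835 = 0.01835 mol
m(Zn) = 0.01835 × 65.38 = 1.200 g
%Zn = 1.200 / 1.40 × 100 = 85.71%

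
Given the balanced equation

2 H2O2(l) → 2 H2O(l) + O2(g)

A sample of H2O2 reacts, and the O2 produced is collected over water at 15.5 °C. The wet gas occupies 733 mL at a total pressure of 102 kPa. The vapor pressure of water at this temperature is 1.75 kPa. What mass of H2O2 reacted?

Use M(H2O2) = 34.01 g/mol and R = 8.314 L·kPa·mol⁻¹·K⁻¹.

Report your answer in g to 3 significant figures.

P(O2) = 102 − 1.75 = 100.2 kPa
n(O2) = PV/RT = (100.2 × 0.7330) / (8.314 × 288.65) = 0.03060 mol
n(H2O2) = (2/1) × 0.03060 = 0.06120 mol
m(H2O2) = 0.06120 × 34.01 = 2.081 g

2.08 g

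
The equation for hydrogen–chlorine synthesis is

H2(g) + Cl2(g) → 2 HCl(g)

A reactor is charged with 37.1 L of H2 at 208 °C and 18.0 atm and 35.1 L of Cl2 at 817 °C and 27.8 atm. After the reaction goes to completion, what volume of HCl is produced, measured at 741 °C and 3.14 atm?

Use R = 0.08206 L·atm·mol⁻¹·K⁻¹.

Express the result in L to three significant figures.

n(H2) = PV/RT = (18.0 × 37.1) / (0.08206 × 481.15) = 16.91 mol
n(Cl2) = PV/RT = (27.8 × 35.1) / (0.08206 × 1090.15) = 10.91 mol
For 16.91 mol H2, stoichiometry requires (1/1) × 16.91 = 16.91 mol Cl2; 10.91 mol is available, so Cl2 is limiting.
n(HCl) = (2/1) × 10.91 = 21.82 mol
V(HCl) = nRT/P = 21.82 × 0.08206 × 1014.15 / 3.14 = 578.3 L

578 L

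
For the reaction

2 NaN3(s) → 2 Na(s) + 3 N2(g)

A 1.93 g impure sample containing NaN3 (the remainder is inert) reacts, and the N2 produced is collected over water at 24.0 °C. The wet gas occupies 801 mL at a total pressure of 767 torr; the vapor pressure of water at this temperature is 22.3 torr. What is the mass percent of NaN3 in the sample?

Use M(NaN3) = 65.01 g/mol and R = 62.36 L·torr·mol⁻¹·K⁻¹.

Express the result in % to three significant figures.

72.3 %

P(N2) = 767 − 22.3 = 744.7 torr
n(N2) = PV/RT = (744.7 × 0.8010) / (62.36 × 297.15) = 0.03219 mol
n(NaN3) = (2/3) × 0.03219 = 0.02146 mol
m(NaN3) = 0.02146 × 65.01 = 1.395 g
%NaN3 = 1.395 / 1.93 × 100 = 72.28%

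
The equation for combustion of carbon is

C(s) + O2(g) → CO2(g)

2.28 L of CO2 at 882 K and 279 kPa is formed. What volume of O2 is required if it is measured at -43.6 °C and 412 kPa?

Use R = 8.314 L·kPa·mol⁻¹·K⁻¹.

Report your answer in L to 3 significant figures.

0.402 L

n(CO2) = PV/RT = (279 × 2.28) / (8.314 × 882) = 0.08675 mol
n(O2) = (1/1) × 0.08675 = 0.08675 mol
V = nRT/P = 0.08675 × 8.314 × 229.55 / 412 = 0.4018 L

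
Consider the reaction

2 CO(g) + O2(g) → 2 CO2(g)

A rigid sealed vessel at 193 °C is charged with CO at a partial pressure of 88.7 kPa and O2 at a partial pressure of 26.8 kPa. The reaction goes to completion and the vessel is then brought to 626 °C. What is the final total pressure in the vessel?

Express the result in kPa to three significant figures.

Because the vessel is rigid and T is held at 193 °C, work the stoichiometry in partial pressures (P_i = n_iRT/V).
P(O2) required for 88.7 kPa of CO = (1/2) × 88.7 = 44.35 kPa; available 26.8 kPa, so O2 is limiting.
P(CO) remaining = 88.7 − (2/1) × 26.8 = 35.10 kPa
P(gaseous products) = (2)/1 × 26.8 = 53.60 kPa
P_total at 193 °C = 35.10 + 53.60 = 88.70 kPa
Scaling to 626 °C: P = 88.70 × 899.15/466.15 = 171.1 kPa

171 kPa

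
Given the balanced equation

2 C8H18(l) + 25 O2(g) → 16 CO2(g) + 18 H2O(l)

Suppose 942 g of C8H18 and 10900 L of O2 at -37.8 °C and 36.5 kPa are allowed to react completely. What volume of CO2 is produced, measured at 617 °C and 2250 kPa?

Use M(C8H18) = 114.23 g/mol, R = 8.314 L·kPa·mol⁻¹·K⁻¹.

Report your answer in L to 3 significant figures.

n(C8H18) = 942 / 114.23 = 8.247 mol
n(O2) = PV/RT = (36.5 × 10900) / (8.314 × 235.35) = 203.3 mol
For 8.247 mol C8H18, stoichiometry requires (25/2) × 8.247 = 103.1 mol O2; 203.3 mol is available, so C8H18 is limiting.
n(CO2) = (16/2) × 8.247 = 65.98 mol
V(CO2) = nRT/P = 65.98 × 8.314 × 890.15 / 2250 = 217.0 L

217 L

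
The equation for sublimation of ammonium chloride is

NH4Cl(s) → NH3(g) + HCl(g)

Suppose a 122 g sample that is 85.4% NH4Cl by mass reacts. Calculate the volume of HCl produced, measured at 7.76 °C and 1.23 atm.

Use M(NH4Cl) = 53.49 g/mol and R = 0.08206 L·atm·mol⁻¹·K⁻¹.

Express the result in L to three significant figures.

36.5 L

mass of NH4Cl = 122 × 85.4/100 = 104.2 g
n(NH4Cl) = 104.2 / 53.49 = 1.948 mol
n(HCl) = (1/1) × 1.948 = 1.948 mol
V = nRT/P = 1.948 × 0.08206 × 280.91 / 1.23 = 36.51 L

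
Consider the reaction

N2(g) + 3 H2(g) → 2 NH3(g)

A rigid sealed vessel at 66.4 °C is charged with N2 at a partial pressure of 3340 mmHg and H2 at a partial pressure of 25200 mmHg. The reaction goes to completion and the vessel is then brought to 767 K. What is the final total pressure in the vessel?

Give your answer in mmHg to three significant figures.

At constant V, partial pressures at 66.4 °C are proportional to moles, so apply stoichiometry directly to pressures.
P(H2) required for 3340 mmHg of N2 = (3/1) × 3340 = 10020 mmHg; available 25200 mmHg, so N2 is limiting.
P(H2) remaining = 25200 − (3/1) × 3340 = 15180 mmHg
P(gaseous products) = (2)/1 × 3340 = 6680 mmHg
P_total at 66.4 °C = 15180 + 6680 = 21860 mmHg
Scaling to 767 K: P = 21860 × 767/339.55 = 49380 mmHg

49400 mmHg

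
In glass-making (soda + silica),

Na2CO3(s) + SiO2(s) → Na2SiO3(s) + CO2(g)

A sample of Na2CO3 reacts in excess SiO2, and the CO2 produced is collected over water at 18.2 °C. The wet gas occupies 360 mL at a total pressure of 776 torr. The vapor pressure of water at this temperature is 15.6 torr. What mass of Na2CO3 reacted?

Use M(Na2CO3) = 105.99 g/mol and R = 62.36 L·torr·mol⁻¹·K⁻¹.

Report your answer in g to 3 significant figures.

1.60 g

P(CO2) = 776 − 15.6 = 760.4 torr
n(CO2) = PV/RT = (760.4 × 0.3600) / (62.36 × 291.35) = 0.01507 mol
n(Na2CO3) = (1/1) × 0.01507 = 0.01507 mol
m(Na2CO3) = 0.01507 × 105.99 = 1.597 g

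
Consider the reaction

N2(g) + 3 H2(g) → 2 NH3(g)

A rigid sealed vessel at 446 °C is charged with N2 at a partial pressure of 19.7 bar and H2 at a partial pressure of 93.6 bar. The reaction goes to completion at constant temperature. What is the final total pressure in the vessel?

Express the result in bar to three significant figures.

With V and T fixed, P_i ∝ n_i, so the mole ratios apply directly to partial pressures at 446 °C.
P(H2) required for 19.7 bar of N2 = (3/1) × 19.7 = 59.10 bar; available 93.6 bar, so N2 is limiting.
P(H2) remaining = 93.6 − (3/1) × 19.7 = 34.50 bar
P(gaseous products) = (2)/1 × 19.7 = 39.40 bar
P_total at 446 °C = 34.50 + 39.40 = 73.90 bar

73.9 bar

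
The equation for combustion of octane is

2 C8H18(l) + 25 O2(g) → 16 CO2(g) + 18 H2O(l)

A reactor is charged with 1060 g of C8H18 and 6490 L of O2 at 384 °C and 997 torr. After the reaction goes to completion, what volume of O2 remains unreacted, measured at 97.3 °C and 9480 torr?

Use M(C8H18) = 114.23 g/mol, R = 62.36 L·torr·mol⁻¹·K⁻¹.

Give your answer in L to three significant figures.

n(C8H18) = 1060 / 114.23 = 9.280 mol
n(O2) = PV/RT = (997 × 6490) / (62.36 × 657.15) = 157.9 mol
For 9.280 mol C8H18, stoichiometry requires (25/2) × 9.280 = 116.0 mol O2; 157.9 mol is available, so C8H18 is limiting.
n(O2) consumed = (25/2) × 9.280 = 116.0 mol; remaining = 157.9 − 116.0 = 41.90 mol
V(O2) = nRT/P = 41.90 × 62.36 × 370.45 / 9480 = 102.1 L

102 L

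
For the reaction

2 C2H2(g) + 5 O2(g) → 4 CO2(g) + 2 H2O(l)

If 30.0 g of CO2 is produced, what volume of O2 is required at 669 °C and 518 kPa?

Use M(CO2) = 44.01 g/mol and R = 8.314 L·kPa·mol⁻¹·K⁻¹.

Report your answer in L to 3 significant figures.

n(CO2) = 30.00 / 44.01 = 0.6817 mol
n(O2) = (5/4) × 0.6817 = 0.8521 mol
V = nRT/P = 0.8521 × 8.314 × 942.15 / 518 = 12.89 L

12.9 L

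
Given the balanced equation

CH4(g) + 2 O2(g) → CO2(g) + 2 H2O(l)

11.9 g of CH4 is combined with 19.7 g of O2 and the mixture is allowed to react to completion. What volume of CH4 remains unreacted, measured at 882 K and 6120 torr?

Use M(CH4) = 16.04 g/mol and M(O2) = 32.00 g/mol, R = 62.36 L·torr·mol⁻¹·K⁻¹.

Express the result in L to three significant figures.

3.90 L

n(CH4) = 11.9 / 16.04 = 0.7419 mol
n(O2) = 19.7 / 32.00 = 0.6156 mol
For 0.7419 mol CH4, stoichiometry requires (2/1) × 0.7419 = 1.484 mol O2; 0.6156 mol is available, so O2 is limiting.
n(CH4) consumed = (1/2) × 0.6156 = 0.3078 mol; remaining = 0.7419 − 0.3078 = 0.4341 mol
V(CH4) = nRT/P = 0.4341 × 62.36 × 882 / 6120 = 3.901 L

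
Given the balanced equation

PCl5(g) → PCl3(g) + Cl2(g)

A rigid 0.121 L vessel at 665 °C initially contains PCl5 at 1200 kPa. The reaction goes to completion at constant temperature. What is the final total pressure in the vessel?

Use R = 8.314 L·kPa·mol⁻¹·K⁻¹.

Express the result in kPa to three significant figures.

2400 kPa

Since T and V are fixed, P_final/P_initial = n_final/n_initial = 2/1.
P_final = (2/1) × 1200 = 2400 kPa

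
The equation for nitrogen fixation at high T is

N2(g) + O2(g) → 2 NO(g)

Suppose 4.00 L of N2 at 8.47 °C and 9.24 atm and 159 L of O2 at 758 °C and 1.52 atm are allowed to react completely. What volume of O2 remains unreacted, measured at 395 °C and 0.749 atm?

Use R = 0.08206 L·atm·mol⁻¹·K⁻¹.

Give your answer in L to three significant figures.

92.0 L

n(N2) = PV/RT = (9.24 × 4.00) / (0.08206 × 281.62) = 1.599 mol
n(O2) = PV/RT = (1.52 × 159) / (0.08206 × 1031.15) = 2.856 mol
For 1.599 mol N2, stoichiometry requires (1/1) × 1.599 = 1.599 mol O2; 2.856 mol is available, so N2 is limiting.
n(O2) consumed = (1/1) × 1.599 = 1.599 mol; remaining = 2.856 − 1.599 = 1.257 mol
V(O2) = nRT/P = 1.257 × 0.08206 × 668.15 / 0.749 = 92.02 L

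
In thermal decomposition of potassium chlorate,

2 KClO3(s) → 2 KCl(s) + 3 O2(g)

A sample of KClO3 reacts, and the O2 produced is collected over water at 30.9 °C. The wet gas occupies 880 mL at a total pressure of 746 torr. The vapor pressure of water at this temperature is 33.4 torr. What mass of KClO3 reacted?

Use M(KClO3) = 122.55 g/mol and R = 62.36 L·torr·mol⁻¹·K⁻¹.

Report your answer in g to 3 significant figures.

P(O2) = 746 − 33.4 = 712.6 torr
n(O2) = PV/RT = (712.6 × 0.8800) / (62.36 × 304.05) = 0.03307 mol
n(KClO3) = (2/3) × 0.03307 = 0.02205 mol
m(KClO3) = 0.02205 × 122.55 = 2.702 g

2.70 g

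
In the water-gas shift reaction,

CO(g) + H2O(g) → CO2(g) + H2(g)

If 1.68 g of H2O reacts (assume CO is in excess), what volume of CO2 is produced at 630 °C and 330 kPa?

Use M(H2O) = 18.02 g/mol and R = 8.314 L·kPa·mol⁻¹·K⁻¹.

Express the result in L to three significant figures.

2.12 L

n(H2O) = 1.680 / 18.02 = 0.09323 mol
n(CO2) = (1/1) × 0.09323 = 0.09323 mol
V = nRT/P = 0.09323 × 8.314 × 903.15 / 330 = 2.121 L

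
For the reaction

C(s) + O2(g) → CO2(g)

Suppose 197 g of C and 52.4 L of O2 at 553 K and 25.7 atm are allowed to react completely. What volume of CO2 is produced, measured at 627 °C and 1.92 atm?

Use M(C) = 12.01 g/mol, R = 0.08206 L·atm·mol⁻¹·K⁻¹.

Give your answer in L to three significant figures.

631 L

n(C) = 197 / 12.01 = 16.40 mol
n(O2) = PV/RT = (25.7 × 52.4) / (0.08206 × 553) = 29.68 mol
For 16.40 mol C, stoichiometry requires (1/1) × 16.40 = 16.40 mol O2; 29.68 mol is available, so C is limiting.
n(CO2) = (1/1) × 16.40 = 16.40 mol
V(CO2) = nRT/P = 16.40 × 0.08206 × 900.15 / 1.92 = 630.9 L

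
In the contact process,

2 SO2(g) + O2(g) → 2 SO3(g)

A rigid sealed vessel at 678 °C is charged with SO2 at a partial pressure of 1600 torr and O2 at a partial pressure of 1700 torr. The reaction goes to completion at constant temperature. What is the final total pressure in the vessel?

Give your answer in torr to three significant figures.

2500 torr

At constant V, partial pressures at 678 °C are proportional to moles, so apply stoichiometry directly to pressures.
P(O2) required for 1600 torr of SO2 = (1/2) × 1600 = 800.0 torr; available 1700 torr, so SO2 is limiting.
P(O2) remaining = 1700 − (1/2) × 1600 = 900.0 torr
P(gaseous products) = (2)/2 × 1600 = 1600 torr
P_total at 678 °C = 900.0 + 1600 = 2500 torr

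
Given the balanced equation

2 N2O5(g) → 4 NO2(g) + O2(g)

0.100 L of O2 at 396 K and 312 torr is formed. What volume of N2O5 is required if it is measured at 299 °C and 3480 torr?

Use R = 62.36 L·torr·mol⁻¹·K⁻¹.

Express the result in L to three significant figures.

0.0259 L

n(O2) = PV/RT = (312 × 0.100) / (62.36 × 396) = 0.001263 mol
n(N2O5) = (2/1) × 0.001263 = 0.002526 mol
V = nRT/P = 0.002526 × 62.36 × 572.15 / 3480 = 0.02590 L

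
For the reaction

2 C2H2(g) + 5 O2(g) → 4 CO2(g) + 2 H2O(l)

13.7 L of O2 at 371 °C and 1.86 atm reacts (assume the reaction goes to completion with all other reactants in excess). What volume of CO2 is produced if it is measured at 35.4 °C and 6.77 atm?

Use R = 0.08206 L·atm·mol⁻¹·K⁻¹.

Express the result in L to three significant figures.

n(O2) = PV/RT = (1.86 × 13.7) / (0.08206 × 644.15) = 0.4821 mol
n(CO2) = (4/5) × 0.4821 = 0.3857 mol
V = nRT/P = 0.3857 × 0.08206 × 308.55 / 6.77 = 1.443 L

1.44 L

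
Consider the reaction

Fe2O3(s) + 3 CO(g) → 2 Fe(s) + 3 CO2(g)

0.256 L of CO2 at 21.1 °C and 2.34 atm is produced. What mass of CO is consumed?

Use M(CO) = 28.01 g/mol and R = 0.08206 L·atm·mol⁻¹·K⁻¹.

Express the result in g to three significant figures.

0.695 g

n(CO2) = PV/RT = (2.34 × 0.256) / (0.08206 × 294.25) = 0.02481 mol
n(CO) = (3/3) × 0.02481 = 0.02481 mol
m(CO) = 0.02481 × 28.01 = 0.6949 g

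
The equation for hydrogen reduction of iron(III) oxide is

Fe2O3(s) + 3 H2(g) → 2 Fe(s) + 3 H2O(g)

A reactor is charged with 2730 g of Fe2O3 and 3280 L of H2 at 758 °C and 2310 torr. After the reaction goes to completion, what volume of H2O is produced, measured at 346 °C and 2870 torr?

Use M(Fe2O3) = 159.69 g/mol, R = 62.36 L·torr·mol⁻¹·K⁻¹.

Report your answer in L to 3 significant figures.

n(Fe2O3) = 2730 / 159.69 = 17.10 mol
n(H2) = PV/RT = (2310 × 3280) / (62.36 × 1031.15) = 117.8 mol
For 17.10 mol Fe2O3, stoichiometry requires (3/1) × 17.10 = 51.30 mol H2; 117.8 mol is available, so Fe2O3 is limiting.
n(H2O) = (3/1) × 17.10 = 51.30 mol
V(H2O) = nRT/P = 51.30 × 62.36 × 619.15 / 2870 = 690.1 L

690 L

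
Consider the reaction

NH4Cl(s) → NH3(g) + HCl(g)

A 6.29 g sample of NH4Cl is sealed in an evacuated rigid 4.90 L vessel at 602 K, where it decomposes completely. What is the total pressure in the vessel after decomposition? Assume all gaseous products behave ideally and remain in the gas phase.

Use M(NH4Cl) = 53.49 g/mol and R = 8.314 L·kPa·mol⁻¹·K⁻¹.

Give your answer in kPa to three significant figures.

n(NH4Cl) = 6.29 / 53.49 = 0.1176 mol
n(gas produced) = (2/1) × 0.1176 = 0.2352 mol
P = nRT/V = 0.2352 × 8.314 × 602 / 4.90 = 240.2 kPa

240 kPa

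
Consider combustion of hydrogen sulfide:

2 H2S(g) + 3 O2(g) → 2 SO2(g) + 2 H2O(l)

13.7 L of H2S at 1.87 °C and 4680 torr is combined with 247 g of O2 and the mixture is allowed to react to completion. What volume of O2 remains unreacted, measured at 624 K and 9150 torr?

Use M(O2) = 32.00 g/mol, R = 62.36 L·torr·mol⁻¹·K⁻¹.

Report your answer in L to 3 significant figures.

n(H2S) = PV/RT = (4680 × 13.7) / (62.36 × 275.02) = 3.738 mol
n(O2) = 247 / 32.00 = 7.719 mol
For 3.738 mol H2S, stoichiometry requires (3/2) × 3.738 = 5.607 mol O2; 7.719 mol is available, so H2S is limiting.
n(O2) consumed = (3/2) × 3.738 = 5.607 mol; remaining = 7.719 − 5.607 = 2.112 mol
V(O2) = nRT/P = 2.112 × 62.36 × 624 / 9150 = 8.982 L

8.98 L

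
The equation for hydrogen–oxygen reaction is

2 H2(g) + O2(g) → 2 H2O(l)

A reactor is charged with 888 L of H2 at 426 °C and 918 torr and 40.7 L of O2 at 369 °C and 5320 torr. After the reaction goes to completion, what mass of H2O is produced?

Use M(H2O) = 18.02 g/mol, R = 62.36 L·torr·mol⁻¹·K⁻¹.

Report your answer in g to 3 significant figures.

195 g

n(H2) = PV/RT = (918 × 888) / (62.36 × 699.15) = 18.70 mol
n(O2) = PV/RT = (5320 × 40.7) / (62.36 × 642.15) = 5.407 mol
For 18.70 mol H2, stoichiometry requires (1/2) × 18.70 = 9.350 mol O2; 5.407 mol is available, so O2 is limiting.
n(H2O) = (2/1) × 5.407 = 10.81 mol
m(H2O) = 10.81 × 18.02 = 194.8 g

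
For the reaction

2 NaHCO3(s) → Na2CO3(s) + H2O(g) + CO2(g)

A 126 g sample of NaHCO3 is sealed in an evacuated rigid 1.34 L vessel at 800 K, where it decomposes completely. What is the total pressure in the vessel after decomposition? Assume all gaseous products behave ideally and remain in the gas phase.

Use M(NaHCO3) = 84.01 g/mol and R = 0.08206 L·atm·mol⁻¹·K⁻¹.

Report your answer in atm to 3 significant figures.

73.5 atm

n(NaHCO3) = 126 / 84.01 = 1.500 mol
n(gas produced) = (2/2) × 1.500 = 1.500 mol
P = nRT/V = 1.500 × 0.08206 × 800 / 1.34 = 73.49 atm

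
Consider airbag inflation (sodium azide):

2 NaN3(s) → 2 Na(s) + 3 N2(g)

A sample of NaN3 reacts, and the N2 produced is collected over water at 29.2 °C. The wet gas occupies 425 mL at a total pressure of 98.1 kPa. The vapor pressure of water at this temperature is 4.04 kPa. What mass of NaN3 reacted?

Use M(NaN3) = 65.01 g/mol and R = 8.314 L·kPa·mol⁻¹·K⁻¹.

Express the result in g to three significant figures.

P(N2) = 98.1 − 4.04 = 94.06 kPa
n(N2) = PV/RT = (94.06 × 0.4250) / (8.314 × 302.35) = 0.01590 mol
n(NaN3) = (2/3) × 0.01590 = 0.01060 mol
m(NaN3) = 0.01060 × 65.01 = 0.6891 g

0.689 g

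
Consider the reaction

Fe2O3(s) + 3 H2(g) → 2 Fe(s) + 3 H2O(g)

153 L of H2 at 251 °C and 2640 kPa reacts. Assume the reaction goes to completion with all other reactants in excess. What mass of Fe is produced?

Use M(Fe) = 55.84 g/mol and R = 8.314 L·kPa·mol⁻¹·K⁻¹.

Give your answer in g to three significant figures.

n(H2) = PV/RT = (2640 × 153) / (8.314 × 524.15) = 92.69 mol
n(Fe) = (2/3) × 92.69 = 61.79 mol
m(Fe) = 61.79 × 55.84 = 3450 g

3450 g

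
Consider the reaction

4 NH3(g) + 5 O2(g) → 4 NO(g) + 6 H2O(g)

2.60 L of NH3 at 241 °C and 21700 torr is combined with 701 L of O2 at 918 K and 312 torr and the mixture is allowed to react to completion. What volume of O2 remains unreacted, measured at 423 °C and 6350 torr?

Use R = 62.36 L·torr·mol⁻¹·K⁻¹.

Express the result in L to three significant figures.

11.1 L

n(NH3) = PV/RT = (21700 × 2.60) / (62.36 × 514.15) = 1.760 mol
n(O2) = PV/RT = (312 × 701) / (62.36 × 918) = 3.821 mol
For 1.760 mol NH3, stoichiometry requires (5/4) × 1.760 = 2.200 mol O2; 3.821 mol is available, so NH3 is limiting.
n(O2) consumed = (5/4) × 1.760 = 2.200 mol; remaining = 3.821 − 2.200 = 1.621 mol
V(O2) = nRT/P = 1.621 × 62.36 × 696.15 / 6350 = 11.08 L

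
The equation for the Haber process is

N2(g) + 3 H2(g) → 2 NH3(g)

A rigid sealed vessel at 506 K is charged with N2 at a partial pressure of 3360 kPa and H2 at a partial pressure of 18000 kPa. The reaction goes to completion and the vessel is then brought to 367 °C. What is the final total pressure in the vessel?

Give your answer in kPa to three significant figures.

At constant V, partial pressures at 506 K are proportional to moles, so apply stoichiometry directly to pressures.
P(H2) required for 3360 kPa of N2 = (3/1) × 3360 = 10080 kPa; available 18000 kPa, so N2 is limiting.
P(H2) remaining = 18000 − (3/1) × 3360 = 7920 kPa
P(gaseous products) = (2)/1 × 3360 = 6720 kPa
P_total at 506 K = 7920 + 6720 = 14640 kPa
Scaling to 367 °C: P = 14640 × 640.15/506 = 18520 kPa

18500 kPa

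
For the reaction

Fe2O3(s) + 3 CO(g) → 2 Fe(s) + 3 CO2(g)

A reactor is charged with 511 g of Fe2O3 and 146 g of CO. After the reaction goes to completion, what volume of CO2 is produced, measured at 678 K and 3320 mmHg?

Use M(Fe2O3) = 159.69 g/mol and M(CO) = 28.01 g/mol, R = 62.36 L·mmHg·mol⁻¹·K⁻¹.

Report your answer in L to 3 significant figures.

66.4 L

n(Fe2O3) = 511 / 159.69 = 3.200 mol
n(CO) = 146 / 28.01 = 5.212 mol
For 3.200 mol Fe2O3, stoichiometry requires (3/1) × 3.200 = 9.600 mol CO; 5.212 mol is available, so CO is limiting.
n(CO2) = (3/3) × 5.212 = 5.212 mol
V(CO2) = nRT/P = 5.212 × 62.36 × 678 / 3320 = 66.37 L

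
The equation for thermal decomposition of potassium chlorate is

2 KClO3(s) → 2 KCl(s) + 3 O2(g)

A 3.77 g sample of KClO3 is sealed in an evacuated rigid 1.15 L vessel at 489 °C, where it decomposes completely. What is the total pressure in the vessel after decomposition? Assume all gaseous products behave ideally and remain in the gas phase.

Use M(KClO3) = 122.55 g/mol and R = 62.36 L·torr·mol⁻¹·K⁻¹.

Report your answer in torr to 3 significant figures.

1910 torr

n(KClO3) = 3.77 / 122.55 = 0.03076 mol
n(gas produced) = (3/2) × 0.03076 = 0.04614 mol
P = nRT/V = 0.04614 × 62.36 × 762.15 / 1.15 = 1907 torr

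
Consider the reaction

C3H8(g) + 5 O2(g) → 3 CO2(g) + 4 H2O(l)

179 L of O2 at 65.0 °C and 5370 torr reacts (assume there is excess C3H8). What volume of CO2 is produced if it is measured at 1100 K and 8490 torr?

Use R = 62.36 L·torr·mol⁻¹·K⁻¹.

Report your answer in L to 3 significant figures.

221 L

n(O2) = PV/RT = (5370 × 179) / (62.36 × 338.15) = 45.58 mol
n(CO2) = (3/5) × 45.58 = 27.35 mol
V = nRT/P = 27.35 × 62.36 × 1100 / 8490 = 221.0 L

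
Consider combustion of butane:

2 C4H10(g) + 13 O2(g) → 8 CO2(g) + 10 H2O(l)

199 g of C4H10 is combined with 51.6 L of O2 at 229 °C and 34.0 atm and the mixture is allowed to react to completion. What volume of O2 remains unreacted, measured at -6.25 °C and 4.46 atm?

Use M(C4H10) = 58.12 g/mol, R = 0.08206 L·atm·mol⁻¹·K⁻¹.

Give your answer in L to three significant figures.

n(C4H10) = 199 / 58.12 = 3.424 mol
n(O2) = PV/RT = (34.0 × 51.6) / (0.08206 × 502.15) = 42.58 mol
For 3.424 mol C4H10, stoichiometry requires (13/2) × 3.424 = 22.26 mol O2; 42.58 mol is available, so C4H10 is limiting.
n(O2) consumed = (13/2) × 3.424 = 22.26 mol; remaining = 42.58 − 22.26 = 20.32 mol
V(O2) = nRT/P = 20.32 × 0.08206 × 266.9 / 4.46 = 99.79 L

99.8 L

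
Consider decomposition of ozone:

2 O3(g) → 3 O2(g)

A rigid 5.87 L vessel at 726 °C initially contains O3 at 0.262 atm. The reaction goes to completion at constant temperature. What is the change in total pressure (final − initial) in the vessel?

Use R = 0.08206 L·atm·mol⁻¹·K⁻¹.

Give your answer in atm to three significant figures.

At constant T and V, P ∝ n(gas): 2 mol gas → 3 mol gas.
P_final = (3/2) × 0.262 = 0.3930 atm; ΔP = 0.3930 − 0.262 = 0.1310 atm

0.131 atm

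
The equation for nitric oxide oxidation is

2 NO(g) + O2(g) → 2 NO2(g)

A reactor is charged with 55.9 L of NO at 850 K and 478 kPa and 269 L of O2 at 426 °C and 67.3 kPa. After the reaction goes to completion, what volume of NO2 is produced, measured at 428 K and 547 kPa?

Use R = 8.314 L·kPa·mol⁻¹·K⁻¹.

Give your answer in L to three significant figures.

n(NO) = PV/RT = (478 × 55.9) / (8.314 × 850) = 3.781 mol
n(O2) = PV/RT = (67.3 × 269) / (8.314 × 699.15) = 3.114 mol
For 3.781 mol NO, stoichiometry requires (1/2) × 3.781 = 1.891 mol O2; 3.114 mol is available, so NO is limiting.
n(NO2) = (2/2) × 3.781 = 3.781 mol
V(NO2) = nRT/P = 3.781 × 8.314 × 428 / 547 = 24.60 L

24.6 L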